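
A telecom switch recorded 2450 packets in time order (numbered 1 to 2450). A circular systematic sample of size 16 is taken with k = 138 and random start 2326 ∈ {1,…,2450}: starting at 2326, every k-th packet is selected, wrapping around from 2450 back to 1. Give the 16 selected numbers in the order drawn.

Selection 1: 2326
Selection 2: 2326 + 138 = 2464 → 2464 − 2450 = 14
Selection 3: 14 + 138 = 152
Selection 4: 152 + 138 = 290
Selection 5: 290 + 138 = 428
Selection 6: 428 + 138 = 566
Selection 7: 566 + 138 = 704
Selection 8: 704 + 138 = 842
Selection 9: 842 + 138 = 980
Selection 10: 980 + 138 = 1118
Selection 11: 1118 + 138 = 1256
Selection 12: 1256 + 138 = 1394
Selection 13: 1394 + 138 = 1532
Selection 14: 1532 + 138 = 1670
Selection 15: 1670 + 138 = 1808
Selection 16: 1808 + 138 = 1946

2326, 14, 152, 290, 428, 566, 704, 842, 980, 1118, 1256, 1394, 1532, 1670, 1808, 1946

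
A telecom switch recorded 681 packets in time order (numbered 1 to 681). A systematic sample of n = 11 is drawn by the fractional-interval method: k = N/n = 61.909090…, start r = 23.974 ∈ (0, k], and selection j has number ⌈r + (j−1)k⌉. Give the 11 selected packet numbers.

j=1: r + 0k = 23.974 → ⌈·⌉ = 24
j=2: r + 1k = 85.883090… → ⌈·⌉ = 86
j=3: r + 2k = 147.792181… → ⌈·⌉ = 148
j=4: r + 3k = 209.701272… → ⌈·⌉ = 210
j=5: r + 4k = 271.610363… → ⌈·⌉ = 272
j=6: r + 5k = 333.519454… → ⌈·⌉ = 334
j=7: r + 6k = 395.428545… → ⌈·⌉ = 396
j=8: r + 7k = 457.337636… → ⌈·⌉ = 458
j=9: r + 8k = 519.246727… → ⌈·⌉ = 520
j=10: r + 9k = 581.155818… → ⌈·⌉ = 582
j=11: r + 10k = 643.064909… → ⌈·⌉ = 644

24, 86, 148, 210, 272, 334, 396, 458, 520, 582, 644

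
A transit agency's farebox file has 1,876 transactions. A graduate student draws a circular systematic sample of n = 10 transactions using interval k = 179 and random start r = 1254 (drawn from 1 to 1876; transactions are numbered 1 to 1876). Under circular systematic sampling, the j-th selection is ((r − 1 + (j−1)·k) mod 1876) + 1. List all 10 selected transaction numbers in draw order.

1254, 1433, 1612, 1791, 94, 273, 452, 631, 810, 989

Selection 1: 1254
Selection 2: 1254 + 179 = 1433
Selection 3: 1433 + 179 = 1612
Selection 4: 1612 + 179 = 1791
Selection 5: 1791 + 179 = 1970 → 1970 − 1876 = 94
Selection 6: 94 + 179 = 273
Selection 7: 273 + 179 = 452
Selection 8: 452 + 179 = 631
Selection 9: 631 + 179 = 810
Selection 10: 810 + 179 = 989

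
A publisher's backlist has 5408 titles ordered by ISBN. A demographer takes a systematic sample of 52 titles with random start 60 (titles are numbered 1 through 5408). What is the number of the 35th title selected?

3596

k = 5408/52 = 104
35th selection = r + (35−1)·k = 60 + 34×104 = 60 + 3536 = 3596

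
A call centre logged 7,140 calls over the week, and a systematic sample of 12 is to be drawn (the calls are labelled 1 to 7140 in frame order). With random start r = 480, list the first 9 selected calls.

480, 1075, 1670, 2265, 2860, 3455, 4050, 4645, 5240

k = N/n = 7140/12 = 595
call 1: 480
call 2: 480 + 595 = 1075
call 3: 1075 + 595 = 1670
call 4: 1670 + 595 = 2265
call 5: 2265 + 595 = 2860
call 6: 2860 + 595 = 3455
call 7: 3455 + 595 = 4050
call 8: 4050 + 595 = 4645
call 9: 4645 + 595 = 5240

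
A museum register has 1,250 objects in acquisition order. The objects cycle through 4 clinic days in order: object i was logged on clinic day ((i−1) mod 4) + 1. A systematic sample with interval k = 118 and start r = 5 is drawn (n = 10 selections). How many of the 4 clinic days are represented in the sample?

Consecutive selections differ by k = 118, so their clinic day numbers differ by 118 mod 4 = 2.
gcd(118, 4) = 2, so the sample visits 4/2 = 2 distinct residues mod 4.
Start 5 is clinic day 1; the clinic days hit are 1, 3.

2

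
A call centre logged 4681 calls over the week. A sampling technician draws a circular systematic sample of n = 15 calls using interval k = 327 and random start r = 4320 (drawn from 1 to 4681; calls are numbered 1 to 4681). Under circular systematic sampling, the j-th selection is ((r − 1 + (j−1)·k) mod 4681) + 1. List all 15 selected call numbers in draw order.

Selection 1: 4320
Selection 2: 4320 + 327 = 4647
Selection 3: 4647 + 327 = 4974 → 4974 − 4681 = 293
Selection 4: 293 + 327 = 620
Selection 5: 620 + 327 = 947
Selection 6: 947 + 327 = 1274
Selection 7: 1274 + 327 = 1601
Selection 8: 1601 + 327 = 1928
Selection 9: 1928 + 327 = 2255
Selection 10: 2255 + 327 = 2582
Selection 11: 2582 + 327 = 2909
Selection 12: 2909 + 327 = 3236
Selection 13: 3236 + 327 = 3563
Selection 14: 3563 + 327 = 3890
Selection 15: 3890 + 327 = 4217

4320, 4647, 293, 620, 947, 1274, 1601, 1928, 2255, 2582, 2909, 3236, 3563, 3890, 4217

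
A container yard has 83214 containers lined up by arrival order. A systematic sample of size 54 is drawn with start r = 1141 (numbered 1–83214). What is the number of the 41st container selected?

62781

k = 83214/54 = 1541
41st selection = r + (41−1)·k = 1141 + 40×1541 = 1141 + 61640 = 62781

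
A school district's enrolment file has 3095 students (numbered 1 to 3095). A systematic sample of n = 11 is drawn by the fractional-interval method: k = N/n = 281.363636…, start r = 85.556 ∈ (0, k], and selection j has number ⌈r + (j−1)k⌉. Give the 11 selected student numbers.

86, 367, 649, 930, 1212, 1493, 1774, 2056, 2337, 2618, 2900

j=1: r + 0k = 85.556 → ⌈·⌉ = 86
j=2: r + 1k = 366.919636… → ⌈·⌉ = 367
j=3: r + 2k = 648.283272… → ⌈·⌉ = 649
j=4: r + 3k = 929.646909… → ⌈·⌉ = 930
j=5: r + 4k = 1211.010545… → ⌈·⌉ = 1212
j=6: r + 5k = 1492.374181… → ⌈·⌉ = 1493
j=7: r + 6k = 1773.737818… → ⌈·⌉ = 1774
j=8: r + 7k = 2055.101454… → ⌈·⌉ = 2056
j=9: r + 8k = 2336.465090… → ⌈·⌉ = 2337
j=10: r + 9k = 2617.828727… → ⌈·⌉ = 2618
j=11: r + 10k = 2899.192363… → ⌈·⌉ = 2900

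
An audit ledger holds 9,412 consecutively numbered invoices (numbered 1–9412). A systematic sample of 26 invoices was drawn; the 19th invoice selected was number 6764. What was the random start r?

k = 9412/26 = 362
r = 6764 − (19−1)×362 = 6764 − 6516 = 248

248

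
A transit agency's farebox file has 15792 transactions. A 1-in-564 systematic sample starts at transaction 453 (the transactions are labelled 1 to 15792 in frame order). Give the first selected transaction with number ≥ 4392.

4401

k = 564
Steps past start: ⌈(4392 − 453)/564⌉ = ⌈3939/564⌉ = 7
Selected transaction: 453 + 7×564 = 4401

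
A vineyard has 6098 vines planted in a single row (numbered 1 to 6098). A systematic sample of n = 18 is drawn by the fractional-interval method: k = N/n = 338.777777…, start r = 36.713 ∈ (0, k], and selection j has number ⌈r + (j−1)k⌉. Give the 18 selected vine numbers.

37, 376, 715, 1054, 1392, 1731, 2070, 2409, 2747, 3086, 3425, 3764, 4103, 4441, 4780, 5119, 5458, 5796

j=1: r + 0k = 36.713 → ⌈·⌉ = 37
j=2: r + 1k = 375.490777… → ⌈·⌉ = 376
j=3: r + 2k = 714.268555… → ⌈·⌉ = 715
j=4: r + 3k = 1053.046333… → ⌈·⌉ = 1054
j=5: r + 4k = 1391.824111… → ⌈·⌉ = 1392
j=6: r + 5k = 1730.601888… → ⌈·⌉ = 1731
j=7: r + 6k = 2069.379666… → ⌈·⌉ = 2070
j=8: r + 7k = 2408.157444… → ⌈·⌉ = 2409
j=9: r + 8k = 2746.935222… → ⌈·⌉ = 2747
j=10: r + 9k = 3085.713 → ⌈·⌉ = 3086
j=11: r + 10k = 3424.490777… → ⌈·⌉ = 3425
j=12: r + 11k = 3763.268555… → ⌈·⌉ = 3764
j=13: r + 12k = 4102.046333… → ⌈·⌉ = 4103
j=14: r + 13k = 4440.824111… → ⌈·⌉ = 4441
j=15: r + 14k = 4779.601888… → ⌈·⌉ = 4780
j=16: r + 15k = 5118.379666… → ⌈·⌉ = 5119
j=17: r + 16k = 5457.157444… → ⌈·⌉ = 5458
j=18: r + 17k = 5795.935222… → ⌈·⌉ = 5796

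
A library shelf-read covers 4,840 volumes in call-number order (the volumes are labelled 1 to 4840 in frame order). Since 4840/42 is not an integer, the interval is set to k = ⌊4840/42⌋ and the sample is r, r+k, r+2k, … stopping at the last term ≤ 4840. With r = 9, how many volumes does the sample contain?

k = ⌊4840/42⌋ = 115
Achieved size = ⌊(4840 − 9)/115⌋ + 1 = ⌊4831/115⌋ + 1 = 42 + 1 = 43
(last selection: 9 + 42×115 = 4839 ≤ 4840; next would be 4954 > 4840)

43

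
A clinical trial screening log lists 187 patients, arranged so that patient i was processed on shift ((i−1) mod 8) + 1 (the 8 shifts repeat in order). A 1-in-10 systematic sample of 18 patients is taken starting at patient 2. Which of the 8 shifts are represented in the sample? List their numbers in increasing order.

2, 4, 6, 8

Consecutive selections differ by k = 10, so their shift numbers differ by 10 mod 8 = 2.
gcd(10, 8) = 2, so the sample visits 8/2 = 4 distinct residues mod 8.
Start 2 is shift 2; the shifts hit are 2, 4, 6, 8.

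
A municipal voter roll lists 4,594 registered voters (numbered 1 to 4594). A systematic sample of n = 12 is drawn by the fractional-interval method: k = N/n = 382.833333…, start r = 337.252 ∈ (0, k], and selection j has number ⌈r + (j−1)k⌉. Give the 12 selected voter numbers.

j=1: r + 0k = 337.252 → ⌈·⌉ = 338
j=2: r + 1k = 720.085333… → ⌈·⌉ = 721
j=3: r + 2k = 1102.918666… → ⌈·⌉ = 1103
j=4: r + 3k = 1485.752 → ⌈·⌉ = 1486
j=5: r + 4k = 1868.585333… → ⌈·⌉ = 1869
j=6: r + 5k = 2251.418666… → ⌈·⌉ = 2252
j=7: r + 6k = 2634.252 → ⌈·⌉ = 2635
j=8: r + 7k = 3017.085333… → ⌈·⌉ = 3018
j=9: r + 8k = 3399.918666… → ⌈·⌉ = 3400
j=10: r + 9k = 3782.752 → ⌈·⌉ = 3783
j=11: r + 10k = 4165.585333… → ⌈·⌉ = 4166
j=12: r + 11k = 4548.418666… → ⌈·⌉ = 4549

338, 721, 1103, 1486, 1869, 2252, 2635, 3018, 3400, 3783, 4166, 4549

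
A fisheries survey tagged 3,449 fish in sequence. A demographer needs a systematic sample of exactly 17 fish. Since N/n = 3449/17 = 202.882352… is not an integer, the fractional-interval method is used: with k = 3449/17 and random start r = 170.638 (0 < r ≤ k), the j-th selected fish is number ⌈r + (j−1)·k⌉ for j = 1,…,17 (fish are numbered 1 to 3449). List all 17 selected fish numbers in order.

j=1: r + 0k = 170.638 → ⌈·⌉ = 171
j=2: r + 1k = 373.520352… → ⌈·⌉ = 374
j=3: r + 2k = 576.402705… → ⌈·⌉ = 577
j=4: r + 3k = 779.285058… → ⌈·⌉ = 780
j=5: r + 4k = 982.167411… → ⌈·⌉ = 983
j=6: r + 5k = 1185.049764… → ⌈·⌉ = 1186
j=7: r + 6k = 1387.932117… → ⌈·⌉ = 1388
j=8: r + 7k = 1590.814470… → ⌈·⌉ = 1591
j=9: r + 8k = 1793.696823… → ⌈·⌉ = 1794
j=10: r + 9k = 1996.579176… → ⌈·⌉ = 1997
j=11: r + 10k = 2199.461529… → ⌈·⌉ = 2200
j=12: r + 11k = 2402.343882… → ⌈·⌉ = 2403
j=13: r + 12k = 2605.226235… → ⌈·⌉ = 2606
j=14: r + 13k = 2808.108588… → ⌈·⌉ = 2809
j=15: r + 14k = 3010.990941… → ⌈·⌉ = 3011
j=16: r + 15k = 3213.873294… → ⌈·⌉ = 3214
j=17: r + 16k = 3416.755647… → ⌈·⌉ = 3417

171, 374, 577, 780, 983, 1186, 1388, 1591, 1794, 1997, 2200, 2403, 2606, 2809, 3011, 3214, 3417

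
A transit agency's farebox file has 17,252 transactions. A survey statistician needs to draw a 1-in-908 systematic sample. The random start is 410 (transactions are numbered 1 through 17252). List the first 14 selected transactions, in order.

410, 1318, 2226, 3134, 4042, 4950, 5858, 6766, 7674, 8582, 9490, 10398, 11306, 12214

transaction 1: 410
transaction 2: 410 + 908 = 1318
transaction 3: 1318 + 908 = 2226
transaction 4: 2226 + 908 = 3134
transaction 5: 3134 + 908 = 4042
transaction 6: 4042 + 908 = 4950
transaction 7: 4950 + 908 = 5858
transaction 8: 5858 + 908 = 6766
transaction 9: 6766 + 908 = 7674
transaction 10: 7674 + 908 = 8582
transaction 11: 8582 + 908 = 9490
transaction 12: 9490 + 908 = 10398
transaction 13: 10398 + 908 = 11306
transaction 14: 11306 + 908 = 12214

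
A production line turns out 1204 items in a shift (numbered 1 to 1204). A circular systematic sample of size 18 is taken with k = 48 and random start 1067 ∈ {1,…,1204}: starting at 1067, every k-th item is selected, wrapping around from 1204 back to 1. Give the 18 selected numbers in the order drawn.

Selection 1: 1067
Selection 2: 1067 + 48 = 1115
Selection 3: 1115 + 48 = 1163
Selection 4: 1163 + 48 = 1211 → 1211 − 1204 = 7
Selection 5: 7 + 48 = 55
Selection 6: 55 + 48 = 103
Selection 7: 103 + 48 = 151
Selection 8: 151 + 48 = 199
Selection 9: 199 + 48 = 247
Selection 10: 247 + 48 = 295
Selection 11: 295 + 48 = 343
Selection 12: 343 + 48 = 391
Selection 13: 391 + 48 = 439
Selection 14: 439 + 48 = 487
Selection 15: 487 + 48 = 535
Selection 16: 535 + 48 = 583
Selection 17: 583 + 48 = 631
Selection 18: 631 + 48 = 679

1067, 1115, 1163, 7, 55, 103, 151, 199, 247, 295, 343, 391, 439, 487, 535, 583, 631, 679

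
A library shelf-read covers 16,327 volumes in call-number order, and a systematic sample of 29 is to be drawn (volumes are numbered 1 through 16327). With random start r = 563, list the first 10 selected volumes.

k = N/n = 16327/29 = 563
volume 1: 563
volume 2: 563 + 563 = 1126
volume 3: 1126 + 563 = 1689
volume 4: 1689 + 563 = 2252
volume 5: 2252 + 563 = 2815
volume 6: 2815 + 563 = 3378
volume 7: 3378 + 563 = 3941
volume 8: 3941 + 563 = 4504
volume 9: 4504 + 563 = 5067
volume 10: 5067 + 563 = 5630

563, 1126, 1689, 2252, 2815, 3378, 3941, 4504, 5067, 5630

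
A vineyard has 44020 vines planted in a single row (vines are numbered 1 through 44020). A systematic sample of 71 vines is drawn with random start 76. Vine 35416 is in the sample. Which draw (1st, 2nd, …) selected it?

58

k = 44020/71 = 620
position = (35416 − 76)/620 + 1 = 35340/620 + 1 = 57 + 1 = 58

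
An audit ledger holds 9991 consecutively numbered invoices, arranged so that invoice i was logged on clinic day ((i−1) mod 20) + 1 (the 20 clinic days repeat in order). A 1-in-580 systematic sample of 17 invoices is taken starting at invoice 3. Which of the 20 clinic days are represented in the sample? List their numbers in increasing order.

Consecutive selections differ by k = 580, so their clinic day numbers differ by 580 mod 20 = 0.
gcd(580, 20) = 20, so the sample visits 20/20 = 1 distinct residues mod 20.
Start 3 is clinic day 3; the clinic days hit are 3.

3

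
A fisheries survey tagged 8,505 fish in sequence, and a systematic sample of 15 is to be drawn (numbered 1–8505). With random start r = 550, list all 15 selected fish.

550, 1117, 1684, 2251, 2818, 3385, 3952, 4519, 5086, 5653, 6220, 6787, 7354, 7921, 8488

k = N/n = 8505/15 = 567
fish 1: 550
fish 2: 550 + 567 = 1117
fish 3: 1117 + 567 = 1684
fish 4: 1684 + 567 = 2251
fish 5: 2251 + 567 = 2818
fish 6: 2818 + 567 = 3385
fish 7: 3385 + 567 = 3952
fish 8: 3952 + 567 = 4519
fish 9: 4519 + 567 = 5086
fish 10: 5086 + 567 = 5653
fish 11: 5653 + 567 = 6220
fish 12: 6220 + 567 = 6787
fish 13: 6787 + 567 = 7354
fish 14: 7354 + 567 = 7921
fish 15: 7921 + 567 = 8488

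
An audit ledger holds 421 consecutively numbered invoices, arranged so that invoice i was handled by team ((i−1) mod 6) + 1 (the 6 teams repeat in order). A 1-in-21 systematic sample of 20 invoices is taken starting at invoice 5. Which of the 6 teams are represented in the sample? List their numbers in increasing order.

Consecutive selections differ by k = 21, so their team numbers differ by 21 mod 6 = 3.
gcd(21, 6) = 3, so the sample visits 6/3 = 2 distinct residues mod 6.
Start 5 is team 5; the teams hit are 2, 5.

2, 5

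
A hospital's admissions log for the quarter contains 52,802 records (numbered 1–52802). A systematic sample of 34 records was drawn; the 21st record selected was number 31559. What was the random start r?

k = 52802/34 = 1553
r = 31559 − (21−1)×1553 = 31559 − 31060 = 499

499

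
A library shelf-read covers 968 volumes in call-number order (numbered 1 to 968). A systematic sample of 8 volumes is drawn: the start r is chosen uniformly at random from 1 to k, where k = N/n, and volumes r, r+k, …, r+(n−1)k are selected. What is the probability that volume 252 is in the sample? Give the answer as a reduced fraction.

1/121

k = 968/8 = 121.
Volume 252 is selected iff r ≡ 252 (mod 121); exactly one such r in {1,…,121}.
Inclusion probability = 1/121.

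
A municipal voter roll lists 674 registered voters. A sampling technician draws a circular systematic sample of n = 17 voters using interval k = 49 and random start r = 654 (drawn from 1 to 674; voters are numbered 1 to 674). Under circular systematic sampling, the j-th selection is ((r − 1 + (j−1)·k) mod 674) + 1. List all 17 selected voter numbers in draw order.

654, 29, 78, 127, 176, 225, 274, 323, 372, 421, 470, 519, 568, 617, 666, 41, 90

Selection 1: 654
Selection 2: 654 + 49 = 703 → 703 − 674 = 29
Selection 3: 29 + 49 = 78
Selection 4: 78 + 49 = 127
Selection 5: 127 + 49 = 176
Selection 6: 176 + 49 = 225
Selection 7: 225 + 49 = 274
Selection 8: 274 + 49 = 323
Selection 9: 323 + 49 = 372
Selection 10: 372 + 49 = 421
Selection 11: 421 + 49 = 470
Selection 12: 470 + 49 = 519
Selection 13: 519 + 49 = 568
Selection 14: 568 + 49 = 617
Selection 15: 617 + 49 = 666
Selection 16: 666 + 49 = 715 → 715 − 674 = 41
Selection 17: 41 + 49 = 90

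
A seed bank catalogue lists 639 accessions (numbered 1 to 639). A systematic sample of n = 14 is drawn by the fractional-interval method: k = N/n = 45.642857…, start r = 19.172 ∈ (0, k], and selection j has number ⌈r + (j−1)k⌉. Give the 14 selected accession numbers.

20, 65, 111, 157, 202, 248, 294, 339, 385, 430, 476, 522, 567, 613

j=1: r + 0k = 19.172 → ⌈·⌉ = 20
j=2: r + 1k = 64.814857… → ⌈·⌉ = 65
j=3: r + 2k = 110.457714… → ⌈·⌉ = 111
j=4: r + 3k = 156.100571… → ⌈·⌉ = 157
j=5: r + 4k = 201.743428… → ⌈·⌉ = 202
j=6: r + 5k = 247.386285… → ⌈·⌉ = 248
j=7: r + 6k = 293.029142… → ⌈·⌉ = 294
j=8: r + 7k = 338.672 → ⌈·⌉ = 339
j=9: r + 8k = 384.314857… → ⌈·⌉ = 385
j=10: r + 9k = 429.957714… → ⌈·⌉ = 430
j=11: r + 10k = 475.600571… → ⌈·⌉ = 476
j=12: r + 11k = 521.243428… → ⌈·⌉ = 522
j=13: r + 12k = 566.886285… → ⌈·⌉ = 567
j=14: r + 13k = 612.529142… → ⌈·⌉ = 613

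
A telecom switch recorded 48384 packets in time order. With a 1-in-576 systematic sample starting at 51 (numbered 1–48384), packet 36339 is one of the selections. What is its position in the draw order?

64

k = 576
position = (36339 − 51)/576 + 1 = 36288/576 + 1 = 63 + 1 = 64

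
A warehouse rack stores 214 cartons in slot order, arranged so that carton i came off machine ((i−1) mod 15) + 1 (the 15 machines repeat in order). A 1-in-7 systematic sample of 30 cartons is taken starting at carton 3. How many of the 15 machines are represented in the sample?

15

Consecutive selections differ by k = 7, so their machine numbers differ by 7 mod 15 = 7.
gcd(7, 15) = 1, so the sample visits 15/1 = 15 distinct residues mod 15.
Start 3 is machine 3; the machines hit are 1, 2, 3, 4, 5, 6, 7, 8, 9, 10, 11, 12, 13, 14, 15.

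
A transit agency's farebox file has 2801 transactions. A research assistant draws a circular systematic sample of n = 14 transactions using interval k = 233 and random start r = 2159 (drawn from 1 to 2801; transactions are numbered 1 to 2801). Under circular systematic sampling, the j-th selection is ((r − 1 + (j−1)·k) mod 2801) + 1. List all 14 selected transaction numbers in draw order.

2159, 2392, 2625, 57, 290, 523, 756, 989, 1222, 1455, 1688, 1921, 2154, 2387

Selection 1: 2159
Selection 2: 2159 + 233 = 2392
Selection 3: 2392 + 233 = 2625
Selection 4: 2625 + 233 = 2858 → 2858 − 2801 = 57
Selection 5: 57 + 233 = 290
Selection 6: 290 + 233 = 523
Selection 7: 523 + 233 = 756
Selection 8: 756 + 233 = 989
Selection 9: 989 + 233 = 1222
Selection 10: 1222 + 233 = 1455
Selection 11: 1455 + 233 = 1688
Selection 12: 1688 + 233 = 1921
Selection 13: 1921 + 233 = 2154
Selection 14: 2154 + 233 = 2387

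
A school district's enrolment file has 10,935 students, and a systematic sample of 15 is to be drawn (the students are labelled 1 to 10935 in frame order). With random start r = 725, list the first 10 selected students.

725, 1454, 2183, 2912, 3641, 4370, 5099, 5828, 6557, 7286

k = N/n = 10935/15 = 729
student 1: 725
student 2: 725 + 729 = 1454
student 3: 1454 + 729 = 2183
student 4: 2183 + 729 = 2912
student 5: 2912 + 729 = 3641
student 6: 3641 + 729 = 4370
student 7: 4370 + 729 = 5099
student 8: 5099 + 729 = 5828
student 9: 5828 + 729 = 6557
student 10: 6557 + 729 = 7286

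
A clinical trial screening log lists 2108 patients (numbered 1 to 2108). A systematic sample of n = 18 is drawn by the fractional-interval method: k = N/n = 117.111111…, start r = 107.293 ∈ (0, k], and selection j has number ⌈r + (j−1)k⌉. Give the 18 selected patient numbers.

j=1: r + 0k = 107.293 → ⌈·⌉ = 108
j=2: r + 1k = 224.404111… → ⌈·⌉ = 225
j=3: r + 2k = 341.515222… → ⌈·⌉ = 342
j=4: r + 3k = 458.626333… → ⌈·⌉ = 459
j=5: r + 4k = 575.737444… → ⌈·⌉ = 576
j=6: r + 5k = 692.848555… → ⌈·⌉ = 693
j=7: r + 6k = 809.959666… → ⌈·⌉ = 810
j=8: r + 7k = 927.070777… → ⌈·⌉ = 928
j=9: r + 8k = 1044.181888… → ⌈·⌉ = 1045
j=10: r + 9k = 1161.293 → ⌈·⌉ = 1162
j=11: r + 10k = 1278.404111… → ⌈·⌉ = 1279
j=12: r + 11k = 1395.515222… → ⌈·⌉ = 1396
j=13: r + 12k = 1512.626333… → ⌈·⌉ = 1513
j=14: r + 13k = 1629.737444… → ⌈·⌉ = 1630
j=15: r + 14k = 1746.848555… → ⌈·⌉ = 1747
j=16: r + 15k = 1863.959666… → ⌈·⌉ = 1864
j=17: r + 16k = 1981.070777… → ⌈·⌉ = 1982
j=18: r + 17k = 2098.181888… → ⌈·⌉ = 2099

108, 225, 342, 459, 576, 693, 810, 928, 1045, 1162, 1279, 1396, 1513, 1630, 1747, 1864, 1982, 2099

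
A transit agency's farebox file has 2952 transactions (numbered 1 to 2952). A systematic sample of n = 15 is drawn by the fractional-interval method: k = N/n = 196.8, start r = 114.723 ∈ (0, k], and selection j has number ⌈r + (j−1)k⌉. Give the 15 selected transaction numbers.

115, 312, 509, 706, 902, 1099, 1296, 1493, 1690, 1886, 2083, 2280, 2477, 2674, 2870

j=1: r + 0k = 114.723 → ⌈·⌉ = 115
j=2: r + 1k = 311.523 → ⌈·⌉ = 312
j=3: r + 2k = 508.323 → ⌈·⌉ = 509
j=4: r + 3k = 705.123 → ⌈·⌉ = 706
j=5: r + 4k = 901.923 → ⌈·⌉ = 902
j=6: r + 5k = 1098.723 → ⌈·⌉ = 1099
j=7: r + 6k = 1295.523 → ⌈·⌉ = 1296
j=8: r + 7k = 1492.323 → ⌈·⌉ = 1493
j=9: r + 8k = 1689.123 → ⌈·⌉ = 1690
j=10: r + 9k = 1885.923 → ⌈·⌉ = 1886
j=11: r + 10k = 2082.723 → ⌈·⌉ = 2083
j=12: r + 11k = 2279.523 → ⌈·⌉ = 2280
j=13: r + 12k = 2476.323 → ⌈·⌉ = 2477
j=14: r + 13k = 2673.123 → ⌈·⌉ = 2674
j=15: r + 14k = 2869.923 → ⌈·⌉ = 2870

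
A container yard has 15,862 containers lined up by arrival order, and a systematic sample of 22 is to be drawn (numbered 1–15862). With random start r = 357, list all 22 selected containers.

357, 1078, 1799, 2520, 3241, 3962, 4683, 5404, 6125, 6846, 7567, 8288, 9009, 9730, 10451, 11172, 11893, 12614, 13335, 14056, 14777, 15498

k = N/n = 15862/22 = 721
container 1: 357
container 2: 357 + 721 = 1078
container 3: 1078 + 721 = 1799
container 4: 1799 + 721 = 2520
container 5: 2520 + 721 = 3241
container 6: 3241 + 721 = 3962
container 7: 3962 + 721 = 4683
container 8: 4683 + 721 = 5404
container 9: 5404 + 721 = 6125
container 10: 6125 + 721 = 6846
container 11: 6846 + 721 = 7567
container 12: 7567 + 721 = 8288
container 13: 8288 + 721 = 9009
container 14: 9009 + 721 = 9730
container 15: 9730 + 721 = 10451
container 16: 10451 + 721 = 11172
container 17: 11172 + 721 = 11893
container 18: 11893 + 721 = 12614
container 19: 12614 + 721 = 13335
container 20: 13335 + 721 = 14056
container 21: 14056 + 721 = 14777
container 22: 14777 + 721 = 15498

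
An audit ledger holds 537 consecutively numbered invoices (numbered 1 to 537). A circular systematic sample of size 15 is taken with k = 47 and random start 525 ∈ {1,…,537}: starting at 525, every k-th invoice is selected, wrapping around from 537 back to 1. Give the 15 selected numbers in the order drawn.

Selection 1: 525
Selection 2: 525 + 47 = 572 → 572 − 537 = 35
Selection 3: 35 + 47 = 82
Selection 4: 82 + 47 = 129
Selection 5: 129 + 47 = 176
Selection 6: 176 + 47 = 223
Selection 7: 223 + 47 = 270
Selection 8: 270 + 47 = 317
Selection 9: 317 + 47 = 364
Selection 10: 364 + 47 = 411
Selection 11: 411 + 47 = 458
Selection 12: 458 + 47 = 505
Selection 13: 505 + 47 = 552 → 552 − 537 = 15
Selection 14: 15 + 47 = 62
Selection 15: 62 + 47 = 109

525, 35, 82, 129, 176, 223, 270, 317, 364, 411, 458, 505, 15, 62, 109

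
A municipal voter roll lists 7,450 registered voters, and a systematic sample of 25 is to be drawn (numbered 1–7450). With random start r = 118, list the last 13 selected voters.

3694, 3992, 4290, 4588, 4886, 5184, 5482, 5780, 6078, 6376, 6674, 6972, 7270

k = N/n = 7450/25 = 298
13th selection = 118 + 12×298 = 3694
14th: 3694 + 298 = 3992
15th: 3992 + 298 = 4290
16th: 4290 + 298 = 4588
17th: 4588 + 298 = 4886
18th: 4886 + 298 = 5184
19th: 5184 + 298 = 5482
20th: 5482 + 298 = 5780
21st: 5780 + 298 = 6078
22nd: 6078 + 298 = 6376
23rd: 6376 + 298 = 6674
24th: 6674 + 298 = 6972
25th: 6972 + 298 = 7270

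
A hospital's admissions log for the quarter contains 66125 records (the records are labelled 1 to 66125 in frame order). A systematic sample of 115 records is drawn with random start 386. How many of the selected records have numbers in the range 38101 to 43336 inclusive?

9

k = 66125/115 = 575
First selection ≥ 38101: 386 + ⌈(38101−386)/575⌉·575 = 386 + 66×575 = 38336
Last selection ≤ 43336: 386 + ⌊(43336−386)/575⌋·575 = 386 + 74×575 = 42936
Count = 74 − 66 + 1 = 9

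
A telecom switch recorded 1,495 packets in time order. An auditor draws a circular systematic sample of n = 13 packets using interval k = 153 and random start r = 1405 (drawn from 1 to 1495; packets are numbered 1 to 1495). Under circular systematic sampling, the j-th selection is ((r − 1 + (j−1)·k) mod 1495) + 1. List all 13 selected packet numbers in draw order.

1405, 63, 216, 369, 522, 675, 828, 981, 1134, 1287, 1440, 98, 251

Selection 1: 1405
Selection 2: 1405 + 153 = 1558 → 1558 − 1495 = 63
Selection 3: 63 + 153 = 216
Selection 4: 216 + 153 = 369
Selection 5: 369 + 153 = 522
Selection 6: 522 + 153 = 675
Selection 7: 675 + 153 = 828
Selection 8: 828 + 153 = 981
Selection 9: 981 + 153 = 1134
Selection 10: 1134 + 153 = 1287
Selection 11: 1287 + 153 = 1440
Selection 12: 1440 + 153 = 1593 → 1593 − 1495 = 98
Selection 13: 98 + 153 = 251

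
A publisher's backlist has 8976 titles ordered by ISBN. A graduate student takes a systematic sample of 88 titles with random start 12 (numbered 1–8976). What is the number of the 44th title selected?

k = 8976/88 = 102
44th selection = r + (44−1)·k = 12 + 43×102 = 12 + 4386 = 4398

4398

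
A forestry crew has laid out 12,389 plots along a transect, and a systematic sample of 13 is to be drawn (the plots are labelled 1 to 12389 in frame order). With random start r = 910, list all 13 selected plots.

910, 1863, 2816, 3769, 4722, 5675, 6628, 7581, 8534, 9487, 10440, 11393, 12346

k = N/n = 12389/13 = 953
plot 1: 910
plot 2: 910 + 953 = 1863
plot 3: 1863 + 953 = 2816
plot 4: 2816 + 953 = 3769
plot 5: 3769 + 953 = 4722
plot 6: 4722 + 953 = 5675
plot 7: 5675 + 953 = 6628
plot 8: 6628 + 953 = 7581
plot 9: 7581 + 953 = 8534
plot 10: 8534 + 953 = 9487
plot 11: 9487 + 953 = 10440
plot 12: 10440 + 953 = 11393
plot 13: 11393 + 953 = 12346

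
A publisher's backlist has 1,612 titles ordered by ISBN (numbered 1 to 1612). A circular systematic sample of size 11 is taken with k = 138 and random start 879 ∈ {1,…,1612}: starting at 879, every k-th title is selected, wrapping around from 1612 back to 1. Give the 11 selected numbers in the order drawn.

879, 1017, 1155, 1293, 1431, 1569, 95, 233, 371, 509, 647

Selection 1: 879
Selection 2: 879 + 138 = 1017
Selection 3: 1017 + 138 = 1155
Selection 4: 1155 + 138 = 1293
Selection 5: 1293 + 138 = 1431
Selection 6: 1431 + 138 = 1569
Selection 7: 1569 + 138 = 1707 → 1707 − 1612 = 95
Selection 8: 95 + 138 = 233
Selection 9: 233 + 138 = 371
Selection 10: 371 + 138 = 509
Selection 11: 509 + 138 = 647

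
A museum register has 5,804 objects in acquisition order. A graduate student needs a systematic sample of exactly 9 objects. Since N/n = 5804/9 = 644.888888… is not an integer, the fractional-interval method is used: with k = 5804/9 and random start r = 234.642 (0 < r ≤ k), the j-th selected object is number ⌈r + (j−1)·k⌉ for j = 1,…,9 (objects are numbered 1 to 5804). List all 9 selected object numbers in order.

235, 880, 1525, 2170, 2815, 3460, 4104, 4749, 5394

j=1: r + 0k = 234.642 → ⌈·⌉ = 235
j=2: r + 1k = 879.530888… → ⌈·⌉ = 880
j=3: r + 2k = 1524.419777… → ⌈·⌉ = 1525
j=4: r + 3k = 2169.308666… → ⌈·⌉ = 2170
j=5: r + 4k = 2814.197555… → ⌈·⌉ = 2815
j=6: r + 5k = 3459.086444… → ⌈·⌉ = 3460
j=7: r + 6k = 4103.975333… → ⌈·⌉ = 4104
j=8: r + 7k = 4748.864222… → ⌈·⌉ = 4749
j=9: r + 8k = 5393.753111… → ⌈·⌉ = 5394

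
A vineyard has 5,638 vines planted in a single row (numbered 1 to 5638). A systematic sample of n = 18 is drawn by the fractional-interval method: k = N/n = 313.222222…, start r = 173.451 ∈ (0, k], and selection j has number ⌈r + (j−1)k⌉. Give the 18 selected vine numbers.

174, 487, 800, 1114, 1427, 1740, 2053, 2367, 2680, 2993, 3306, 3619, 3933, 4246, 4559, 4872, 5186, 5499

j=1: r + 0k = 173.451 → ⌈·⌉ = 174
j=2: r + 1k = 486.673222… → ⌈·⌉ = 487
j=3: r + 2k = 799.895444… → ⌈·⌉ = 800
j=4: r + 3k = 1113.117666… → ⌈·⌉ = 1114
j=5: r + 4k = 1426.339888… → ⌈·⌉ = 1427
j=6: r + 5k = 1739.562111… → ⌈·⌉ = 1740
j=7: r + 6k = 2052.784333… → ⌈·⌉ = 2053
j=8: r + 7k = 2366.006555… → ⌈·⌉ = 2367
j=9: r + 8k = 2679.228777… → ⌈·⌉ = 2680
j=10: r + 9k = 2992.451 → ⌈·⌉ = 2993
j=11: r + 10k = 3305.673222… → ⌈·⌉ = 3306
j=12: r + 11k = 3618.895444… → ⌈·⌉ = 3619
j=13: r + 12k = 3932.117666… → ⌈·⌉ = 3933
j=14: r + 13k = 4245.339888… → ⌈·⌉ = 4246
j=15: r + 14k = 4558.562111… → ⌈·⌉ = 4559
j=16: r + 15k = 4871.784333… → ⌈·⌉ = 4872
j=17: r + 16k = 5185.006555… → ⌈·⌉ = 5186
j=18: r + 17k = 5498.228777… → ⌈·⌉ = 5499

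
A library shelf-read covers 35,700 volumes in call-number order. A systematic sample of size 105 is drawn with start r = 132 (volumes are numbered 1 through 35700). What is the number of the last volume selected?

k = 35700/105 = 340
105th selection = r + (105−1)·k = 132 + 104×340 = 132 + 35360 = 35492

35492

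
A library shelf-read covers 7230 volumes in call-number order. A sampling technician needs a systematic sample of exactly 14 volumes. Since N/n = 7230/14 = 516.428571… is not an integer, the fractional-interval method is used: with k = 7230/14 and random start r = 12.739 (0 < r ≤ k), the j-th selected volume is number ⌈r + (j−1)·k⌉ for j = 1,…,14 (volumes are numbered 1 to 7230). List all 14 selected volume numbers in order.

j=1: r + 0k = 12.739 → ⌈·⌉ = 13
j=2: r + 1k = 529.167571… → ⌈·⌉ = 530
j=3: r + 2k = 1045.596142… → ⌈·⌉ = 1046
j=4: r + 3k = 1562.024714… → ⌈·⌉ = 1563
j=5: r + 4k = 2078.453285… → ⌈·⌉ = 2079
j=6: r + 5k = 2594.881857… → ⌈·⌉ = 2595
j=7: r + 6k = 3111.310428… → ⌈·⌉ = 3112
j=8: r + 7k = 3627.739 → ⌈·⌉ = 3628
j=9: r + 8k = 4144.167571… → ⌈·⌉ = 4145
j=10: r + 9k = 4660.596142… → ⌈·⌉ = 4661
j=11: r + 10k = 5177.024714… → ⌈·⌉ = 5178
j=12: r + 11k = 5693.453285… → ⌈·⌉ = 5694
j=13: r + 12k = 6209.881857… → ⌈·⌉ = 6210
j=14: r + 13k = 6726.310428… → ⌈·⌉ = 6727

13, 530, 1046, 1563, 2079, 2595, 3112, 3628, 4145, 4661, 5178, 5694, 6210, 6727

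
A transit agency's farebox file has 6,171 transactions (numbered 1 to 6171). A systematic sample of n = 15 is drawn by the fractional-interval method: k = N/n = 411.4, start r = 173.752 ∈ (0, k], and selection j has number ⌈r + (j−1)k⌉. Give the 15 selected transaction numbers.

174, 586, 997, 1408, 1820, 2231, 2643, 3054, 3465, 3877, 4288, 4700, 5111, 5522, 5934

j=1: r + 0k = 173.752 → ⌈·⌉ = 174
j=2: r + 1k = 585.152 → ⌈·⌉ = 586
j=3: r + 2k = 996.552 → ⌈·⌉ = 997
j=4: r + 3k = 1407.952 → ⌈·⌉ = 1408
j=5: r + 4k = 1819.352 → ⌈·⌉ = 1820
j=6: r + 5k = 2230.752 → ⌈·⌉ = 2231
j=7: r + 6k = 2642.152 → ⌈·⌉ = 2643
j=8: r + 7k = 3053.552 → ⌈·⌉ = 3054
j=9: r + 8k = 3464.952 → ⌈·⌉ = 3465
j=10: r + 9k = 3876.352 → ⌈·⌉ = 3877
j=11: r + 10k = 4287.752 → ⌈·⌉ = 4288
j=12: r + 11k = 4699.152 → ⌈·⌉ = 4700
j=13: r + 12k = 5110.552 → ⌈·⌉ = 5111
j=14: r + 13k = 5521.952 → ⌈·⌉ = 5522
j=15: r + 14k = 5933.352 → ⌈·⌉ = 5934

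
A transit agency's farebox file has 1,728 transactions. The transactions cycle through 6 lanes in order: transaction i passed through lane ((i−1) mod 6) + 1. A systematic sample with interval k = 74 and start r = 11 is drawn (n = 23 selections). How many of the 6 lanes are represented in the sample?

Consecutive selections differ by k = 74, so their lane numbers differ by 74 mod 6 = 2.
gcd(74, 6) = 2, so the sample visits 6/2 = 3 distinct residues mod 6.
Start 11 is lane 5; the lanes hit are 1, 3, 5.

3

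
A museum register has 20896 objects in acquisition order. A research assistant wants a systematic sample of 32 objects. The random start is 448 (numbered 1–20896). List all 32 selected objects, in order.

k = N/n = 20896/32 = 653
object 1: 448
object 2: 448 + 653 = 1101
object 3: 1101 + 653 = 1754
object 4: 1754 + 653 = 2407
object 5: 2407 + 653 = 3060
object 6: 3060 + 653 = 3713
object 7: 3713 + 653 = 4366
object 8: 4366 + 653 = 5019
object 9: 5019 + 653 = 5672
object 10: 5672 + 653 = 6325
object 11: 6325 + 653 = 6978
object 12: 6978 + 653 = 7631
object 13: 7631 + 653 = 8284
object 14: 8284 + 653 = 8937
object 15: 8937 + 653 = 9590
object 16: 9590 + 653 = 10243
object 17: 10243 + 653 = 10896
object 18: 10896 + 653 = 11549
object 19: 11549 + 653 = 12202
object 20: 12202 + 653 = 12855
object 21: 12855 + 653 = 13508
object 22: 13508 + 653 = 14161
object 23: 14161 + 653 = 14814
object 24: 14814 + 653 = 15467
object 25: 15467 + 653 = 16120
object 26: 16120 + 653 = 16773
object 27: 16773 + 653 = 17426
object 28: 17426 + 653 = 18079
object 29: 18079 + 653 = 18732
object 30: 18732 + 653 = 19385
object 31: 19385 + 653 = 20038
object 32: 20038 + 653 = 20691

448, 1101, 1754, 2407, 3060, 3713, 4366, 5019, 5672, 6325, 6978, 7631, 8284, 8937, 9590, 10243, 10896, 11549, 12202, 12855, 13508, 14161, 14814, 15467, 16120, 16773, 17426, 18079, 18732, 19385, 20038, 20691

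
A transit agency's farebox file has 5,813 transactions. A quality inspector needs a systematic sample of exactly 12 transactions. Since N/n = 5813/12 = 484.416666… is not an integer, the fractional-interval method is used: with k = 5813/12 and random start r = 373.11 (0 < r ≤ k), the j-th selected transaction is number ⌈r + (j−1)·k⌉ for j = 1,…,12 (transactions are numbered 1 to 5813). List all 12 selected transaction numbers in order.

374, 858, 1342, 1827, 2311, 2796, 3280, 3765, 4249, 4733, 5218, 5702

j=1: r + 0k = 373.11 → ⌈·⌉ = 374
j=2: r + 1k = 857.526666… → ⌈·⌉ = 858
j=3: r + 2k = 1341.943333… → ⌈·⌉ = 1342
j=4: r + 3k = 1826.36 → ⌈·⌉ = 1827
j=5: r + 4k = 2310.776666… → ⌈·⌉ = 2311
j=6: r + 5k = 2795.193333… → ⌈·⌉ = 2796
j=7: r + 6k = 3279.61 → ⌈·⌉ = 3280
j=8: r + 7k = 3764.026666… → ⌈·⌉ = 3765
j=9: r + 8k = 4248.443333… → ⌈·⌉ = 4249
j=10: r + 9k = 4732.86 → ⌈·⌉ = 4733
j=11: r + 10k = 5217.276666… → ⌈·⌉ = 5218
j=12: r + 11k = 5701.693333… → ⌈·⌉ = 5702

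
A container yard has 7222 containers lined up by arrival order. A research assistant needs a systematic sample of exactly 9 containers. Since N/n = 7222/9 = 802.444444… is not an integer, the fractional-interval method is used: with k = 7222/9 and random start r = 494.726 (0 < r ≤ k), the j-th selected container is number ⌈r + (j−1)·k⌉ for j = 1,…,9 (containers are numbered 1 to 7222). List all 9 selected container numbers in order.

495, 1298, 2100, 2903, 3705, 4507, 5310, 6112, 6915

j=1: r + 0k = 494.726 → ⌈·⌉ = 495
j=2: r + 1k = 1297.170444… → ⌈·⌉ = 1298
j=3: r + 2k = 2099.614888… → ⌈·⌉ = 2100
j=4: r + 3k = 2902.059333… → ⌈·⌉ = 2903
j=5: r + 4k = 3704.503777… → ⌈·⌉ = 3705
j=6: r + 5k = 4506.948222… → ⌈·⌉ = 4507
j=7: r + 6k = 5309.392666… → ⌈·⌉ = 5310
j=8: r + 7k = 6111.837111… → ⌈·⌉ = 6112
j=9: r + 8k = 6914.281555… → ⌈·⌉ = 6915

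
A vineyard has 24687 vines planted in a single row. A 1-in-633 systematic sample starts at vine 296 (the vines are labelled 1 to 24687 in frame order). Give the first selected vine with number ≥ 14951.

k = 633
Steps past start: ⌈(14951 − 296)/633⌉ = ⌈14655/633⌉ = 24
Selected vine: 296 + 24×633 = 15488

15488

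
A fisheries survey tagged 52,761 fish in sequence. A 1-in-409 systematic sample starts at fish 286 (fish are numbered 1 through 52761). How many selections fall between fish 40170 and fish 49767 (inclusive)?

23

k = 409
First selection ≥ 40170: 286 + ⌈(40170−286)/409⌉·409 = 286 + 98×409 = 40368
Last selection ≤ 49767: 286 + ⌊(49767−286)/409⌋·409 = 286 + 120×409 = 49366
Count = 120 − 98 + 1 = 23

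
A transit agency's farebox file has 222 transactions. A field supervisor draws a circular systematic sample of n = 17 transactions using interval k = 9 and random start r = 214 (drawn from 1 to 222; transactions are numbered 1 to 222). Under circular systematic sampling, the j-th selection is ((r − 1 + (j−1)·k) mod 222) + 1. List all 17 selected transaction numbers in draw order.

Selection 1: 214
Selection 2: 214 + 9 = 223 → 223 − 222 = 1
Selection 3: 1 + 9 = 10
Selection 4: 10 + 9 = 19
Selection 5: 19 + 9 = 28
Selection 6: 28 + 9 = 37
Selection 7: 37 + 9 = 46
Selection 8: 46 + 9 = 55
Selection 9: 55 + 9 = 64
Selection 10: 64 + 9 = 73
Selection 11: 73 + 9 = 82
Selection 12: 82 + 9 = 91
Selection 13: 91 + 9 = 100
Selection 14: 100 + 9 = 109
Selection 15: 109 + 9 = 118
Selection 16: 118 + 9 = 127
Selection 17: 127 + 9 = 136

214, 1, 10, 19, 28, 37, 46, 55, 64, 73, 82, 91, 100, 109, 118, 127, 136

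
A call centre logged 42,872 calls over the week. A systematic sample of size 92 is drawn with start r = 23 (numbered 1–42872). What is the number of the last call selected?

k = 42872/92 = 466
92nd selection = r + (92−1)·k = 23 + 91×466 = 23 + 42406 = 42429

42429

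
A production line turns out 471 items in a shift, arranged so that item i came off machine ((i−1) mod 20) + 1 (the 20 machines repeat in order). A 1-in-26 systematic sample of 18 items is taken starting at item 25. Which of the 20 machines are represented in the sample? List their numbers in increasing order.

Consecutive selections differ by k = 26, so their machine numbers differ by 26 mod 20 = 6.
gcd(26, 20) = 2, so the sample visits 20/2 = 10 distinct residues mod 20.
Start 25 is machine 5; the machines hit are 1, 3, 5, 7, 9, 11, 13, 15, 17, 19.

1, 3, 5, 7, 9, 11, 13, 15, 17, 19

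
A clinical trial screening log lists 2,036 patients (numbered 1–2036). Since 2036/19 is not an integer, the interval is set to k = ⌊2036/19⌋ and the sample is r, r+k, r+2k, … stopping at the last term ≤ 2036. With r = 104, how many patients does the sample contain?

19

k = ⌊2036/19⌋ = 107
Achieved size = ⌊(2036 − 104)/107⌋ + 1 = ⌊1932/107⌋ + 1 = 18 + 1 = 19
(last selection: 104 + 18×107 = 2030 ≤ 2036; next would be 2137 > 2036)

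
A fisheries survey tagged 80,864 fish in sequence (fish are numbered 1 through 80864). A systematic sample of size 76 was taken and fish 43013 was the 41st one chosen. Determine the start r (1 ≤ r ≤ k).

453

k = 80864/76 = 1064
r = 43013 − (41−1)×1064 = 43013 − 42560 = 453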